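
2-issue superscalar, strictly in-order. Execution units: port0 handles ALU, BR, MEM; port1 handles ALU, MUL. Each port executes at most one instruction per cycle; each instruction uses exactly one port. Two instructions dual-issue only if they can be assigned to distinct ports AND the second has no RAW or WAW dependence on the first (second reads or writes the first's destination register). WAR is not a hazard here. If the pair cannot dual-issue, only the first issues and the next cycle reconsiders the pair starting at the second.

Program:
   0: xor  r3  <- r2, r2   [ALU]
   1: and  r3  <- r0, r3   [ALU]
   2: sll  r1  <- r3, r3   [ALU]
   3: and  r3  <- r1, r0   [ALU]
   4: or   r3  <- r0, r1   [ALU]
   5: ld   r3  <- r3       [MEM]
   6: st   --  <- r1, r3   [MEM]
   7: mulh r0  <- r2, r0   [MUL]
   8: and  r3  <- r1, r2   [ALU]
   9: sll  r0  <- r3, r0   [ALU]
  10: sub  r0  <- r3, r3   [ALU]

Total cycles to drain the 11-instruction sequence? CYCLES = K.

CYCLES = 10

[0] i0  xor.ALU  -- RAW+WAW r3
[1] i1  and.ALU  -- RAW r3
[2] i2  sll.ALU  -- RAW r1
[3] i3  and.ALU  -- WAW r3
[4] i4  or.ALU  -- RAW+WAW r3
[5] i5  ld.MEM  -- no-port MEM/MEM
[6] i6+i7  st.MEM mulh.MUL  -- 2-wide
[7] i8  and.ALU  -- RAW r3
[8] i9  sll.ALU  -- WAW r0
[9] i10  sub.ALU  -- tail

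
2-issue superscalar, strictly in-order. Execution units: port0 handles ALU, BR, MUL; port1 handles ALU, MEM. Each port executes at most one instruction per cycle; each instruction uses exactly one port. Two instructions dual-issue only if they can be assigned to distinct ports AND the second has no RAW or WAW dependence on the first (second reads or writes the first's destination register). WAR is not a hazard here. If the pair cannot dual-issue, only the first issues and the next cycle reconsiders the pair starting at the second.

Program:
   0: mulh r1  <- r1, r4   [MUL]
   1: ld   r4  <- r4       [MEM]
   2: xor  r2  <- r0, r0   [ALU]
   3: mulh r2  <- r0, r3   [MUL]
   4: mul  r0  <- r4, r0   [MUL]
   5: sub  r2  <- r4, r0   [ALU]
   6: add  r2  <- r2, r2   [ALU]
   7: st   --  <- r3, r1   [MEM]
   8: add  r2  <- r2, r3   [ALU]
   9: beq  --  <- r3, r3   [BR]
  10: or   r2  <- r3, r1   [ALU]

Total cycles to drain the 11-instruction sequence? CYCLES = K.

CYCLES = 8

[0] i0/i1  mulh ld  -- pair
[1] i2  xor  -- WAW r2
[2] i3  mulh  -- no-port MUL/MUL
[3] i4  mul  -- RAW r0
[4] i5  sub  -- RAW+WAW r2
[5] i6/i7  add st  -- pair
[6] i8/i9  add beq  -- pair
[7] i10  or  -- tail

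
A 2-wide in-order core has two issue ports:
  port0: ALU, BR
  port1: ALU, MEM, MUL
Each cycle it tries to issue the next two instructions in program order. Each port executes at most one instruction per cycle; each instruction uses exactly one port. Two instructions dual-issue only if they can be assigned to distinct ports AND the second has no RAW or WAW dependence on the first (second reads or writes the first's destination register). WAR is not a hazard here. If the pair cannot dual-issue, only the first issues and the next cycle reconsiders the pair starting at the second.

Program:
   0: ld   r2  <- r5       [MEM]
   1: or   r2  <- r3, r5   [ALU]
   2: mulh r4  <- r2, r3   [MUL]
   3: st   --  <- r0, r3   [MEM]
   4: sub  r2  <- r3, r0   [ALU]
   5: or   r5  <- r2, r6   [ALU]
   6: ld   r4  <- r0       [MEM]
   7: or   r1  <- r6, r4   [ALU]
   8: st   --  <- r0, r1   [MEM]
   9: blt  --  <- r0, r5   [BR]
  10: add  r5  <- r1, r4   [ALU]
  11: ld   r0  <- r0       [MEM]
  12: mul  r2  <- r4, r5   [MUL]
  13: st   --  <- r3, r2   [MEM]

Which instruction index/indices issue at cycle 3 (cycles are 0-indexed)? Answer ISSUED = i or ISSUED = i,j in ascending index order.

ISSUED = 3,4

  cy0 -> i0 (ld) WAW r2
  cy1 -> i1 (or) RAW r2
  cy2 -> i2 (mulh) no-port MUL/MEM
  cy3 -> i3&i4 (st/sub) pair
  cy4 -> i5&i6 (or/ld) pair
  cy5 -> i7 (or) RAW r1
  cy6 -> i8&i9 (st/blt) pair
  cy7 -> i10&i11 (add/ld) pair
  cy8 -> i12 (mul) no-port MUL/MEM
  cy9 -> i13 (st) tail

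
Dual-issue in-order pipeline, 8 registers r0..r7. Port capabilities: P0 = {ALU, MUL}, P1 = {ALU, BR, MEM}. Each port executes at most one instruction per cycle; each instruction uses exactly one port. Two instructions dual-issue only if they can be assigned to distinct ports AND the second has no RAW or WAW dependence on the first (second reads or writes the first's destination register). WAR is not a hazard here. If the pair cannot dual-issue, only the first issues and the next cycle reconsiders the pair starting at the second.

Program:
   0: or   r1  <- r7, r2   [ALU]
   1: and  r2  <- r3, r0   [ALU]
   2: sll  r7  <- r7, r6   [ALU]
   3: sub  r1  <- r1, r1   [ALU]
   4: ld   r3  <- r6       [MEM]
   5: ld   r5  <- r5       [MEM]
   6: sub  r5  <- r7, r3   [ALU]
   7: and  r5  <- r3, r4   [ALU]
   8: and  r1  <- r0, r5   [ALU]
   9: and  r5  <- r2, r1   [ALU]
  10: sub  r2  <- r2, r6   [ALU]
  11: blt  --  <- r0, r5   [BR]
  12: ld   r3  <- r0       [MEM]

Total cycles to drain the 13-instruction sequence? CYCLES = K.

CYCLES = 10

0. or and @i0+i1  | 2-wide
1. sll sub @i2+i3  | 2-wide
2. ld @i4  | no-port MEM/MEM
3. ld @i5  | WAW r5
4. sub @i6  | WAW r5
5. and @i7  | RAW r5
6. and @i8  | RAW r1
7. and sub @i9+i10  | 2-wide
8. blt @i11  | no-port BR/MEM
9. ld @i12  | tail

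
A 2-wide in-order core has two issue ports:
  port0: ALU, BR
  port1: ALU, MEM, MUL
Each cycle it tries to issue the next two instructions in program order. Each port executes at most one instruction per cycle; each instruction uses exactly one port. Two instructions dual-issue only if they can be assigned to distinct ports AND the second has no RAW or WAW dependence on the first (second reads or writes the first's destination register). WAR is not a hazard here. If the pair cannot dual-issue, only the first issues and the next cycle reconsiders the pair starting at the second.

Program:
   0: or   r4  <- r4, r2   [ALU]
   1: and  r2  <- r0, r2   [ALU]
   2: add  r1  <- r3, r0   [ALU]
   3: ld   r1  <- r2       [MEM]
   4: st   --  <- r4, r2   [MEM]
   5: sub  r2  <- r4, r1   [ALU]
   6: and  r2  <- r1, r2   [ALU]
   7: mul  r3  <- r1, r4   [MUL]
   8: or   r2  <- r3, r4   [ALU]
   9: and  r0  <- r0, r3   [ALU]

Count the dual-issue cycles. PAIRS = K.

PAIRS = 4

0. or+and @i0,i1  | 2-wide
1. add @i2  | WAW r1
2. ld @i3  | no-port MEM/MEM
3. st+sub @i4,i5  | 2-wide
4. and+mul @i6,i7  | 2-wide
5. or+and @i8,i9  | 2-wide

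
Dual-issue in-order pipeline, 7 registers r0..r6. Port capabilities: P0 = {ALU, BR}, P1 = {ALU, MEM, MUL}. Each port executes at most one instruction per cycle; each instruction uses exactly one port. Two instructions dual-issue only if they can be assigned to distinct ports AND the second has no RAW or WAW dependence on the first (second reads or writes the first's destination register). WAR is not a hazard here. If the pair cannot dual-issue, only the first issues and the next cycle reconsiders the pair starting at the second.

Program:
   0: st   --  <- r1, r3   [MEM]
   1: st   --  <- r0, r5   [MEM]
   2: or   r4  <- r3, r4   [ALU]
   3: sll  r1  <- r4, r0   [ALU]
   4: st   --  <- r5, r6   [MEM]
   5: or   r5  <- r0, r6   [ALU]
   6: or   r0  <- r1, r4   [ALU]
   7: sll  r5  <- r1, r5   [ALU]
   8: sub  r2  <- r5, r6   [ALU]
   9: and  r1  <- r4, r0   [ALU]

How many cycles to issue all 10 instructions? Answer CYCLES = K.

#0 head=0: st i0 no-port MEM/MEM
#1 head=1: st;or i1&i2 pair
#2 head=3: sll;st i3&i4 pair
#3 head=5: or;or i5&i6 pair
#4 head=7: sll i7 RAW r5
#5 head=8: sub;and i8&i9 pair

CYCLES = 6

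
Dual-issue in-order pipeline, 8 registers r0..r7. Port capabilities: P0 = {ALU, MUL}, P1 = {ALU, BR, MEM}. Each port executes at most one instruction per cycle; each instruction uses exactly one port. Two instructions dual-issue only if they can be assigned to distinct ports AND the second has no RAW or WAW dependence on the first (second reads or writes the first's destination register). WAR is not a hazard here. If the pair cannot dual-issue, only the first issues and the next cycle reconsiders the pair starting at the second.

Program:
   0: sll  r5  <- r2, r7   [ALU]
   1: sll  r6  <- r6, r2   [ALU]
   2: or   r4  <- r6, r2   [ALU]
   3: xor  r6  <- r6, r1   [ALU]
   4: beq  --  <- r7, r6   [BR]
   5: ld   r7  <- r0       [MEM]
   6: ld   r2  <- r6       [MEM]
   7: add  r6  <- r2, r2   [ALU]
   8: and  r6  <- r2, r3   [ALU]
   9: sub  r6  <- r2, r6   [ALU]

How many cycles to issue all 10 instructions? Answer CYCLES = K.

  cy0 -> i0+i1 (sll.ALU sll.ALU) 2-wide
  cy1 -> i2+i3 (or.ALU xor.ALU) 2-wide
  cy2 -> i4 (beq.BR) no-port BR/MEM
  cy3 -> i5 (ld.MEM) no-port MEM/MEM
  cy4 -> i6 (ld.MEM) RAW r2
  cy5 -> i7 (add.ALU) WAW r6
  cy6 -> i8 (and.ALU) RAW+WAW r6
  cy7 -> i9 (sub.ALU) tail

CYCLES = 8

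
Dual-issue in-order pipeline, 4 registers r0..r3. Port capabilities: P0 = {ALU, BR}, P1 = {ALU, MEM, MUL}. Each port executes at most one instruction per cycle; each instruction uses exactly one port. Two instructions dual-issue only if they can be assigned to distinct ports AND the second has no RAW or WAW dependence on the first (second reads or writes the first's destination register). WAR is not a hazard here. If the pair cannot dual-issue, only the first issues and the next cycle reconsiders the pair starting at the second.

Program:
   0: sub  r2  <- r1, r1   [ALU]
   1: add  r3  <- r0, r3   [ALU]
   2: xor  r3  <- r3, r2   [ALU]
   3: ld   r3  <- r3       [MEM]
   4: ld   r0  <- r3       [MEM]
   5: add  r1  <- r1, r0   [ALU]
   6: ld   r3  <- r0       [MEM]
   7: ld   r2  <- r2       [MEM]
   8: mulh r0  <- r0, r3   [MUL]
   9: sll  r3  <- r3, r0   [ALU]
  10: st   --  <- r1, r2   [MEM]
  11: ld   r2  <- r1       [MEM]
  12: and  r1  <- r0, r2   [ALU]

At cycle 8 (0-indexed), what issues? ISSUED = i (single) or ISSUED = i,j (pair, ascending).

ISSUED = 11

#0 head=0: sub/add i0,i1 pair
#1 head=2: xor i2 RAW+WAW r3
#2 head=3: ld i3 no-port MEM/MEM
#3 head=4: ld i4 RAW r0
#4 head=5: add/ld i5,i6 pair
#5 head=7: ld i7 no-port MEM/MUL
#6 head=8: mulh i8 RAW r0
#7 head=9: sll/st i9,i10 pair
#8 head=11: ld i11 RAW r2
#9 head=12: and i12 tail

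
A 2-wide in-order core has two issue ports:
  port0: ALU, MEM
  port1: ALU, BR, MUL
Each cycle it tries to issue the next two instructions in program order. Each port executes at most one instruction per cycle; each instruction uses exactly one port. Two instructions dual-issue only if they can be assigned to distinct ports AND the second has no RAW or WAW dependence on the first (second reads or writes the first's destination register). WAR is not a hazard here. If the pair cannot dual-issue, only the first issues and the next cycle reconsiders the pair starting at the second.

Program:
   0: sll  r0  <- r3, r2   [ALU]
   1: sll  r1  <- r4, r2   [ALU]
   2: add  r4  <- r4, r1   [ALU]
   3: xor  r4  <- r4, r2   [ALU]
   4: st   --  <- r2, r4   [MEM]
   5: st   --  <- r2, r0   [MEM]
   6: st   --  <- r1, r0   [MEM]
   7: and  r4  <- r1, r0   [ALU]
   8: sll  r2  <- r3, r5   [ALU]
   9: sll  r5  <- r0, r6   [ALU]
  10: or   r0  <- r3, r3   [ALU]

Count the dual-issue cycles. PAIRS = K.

PAIRS = 3

  cy0 -> i0+i1 (sll+sll) dual
  cy1 -> i2 (add) RAW+WAW r4
  cy2 -> i3 (xor) RAW r4
  cy3 -> i4 (st) no-port MEM/MEM
  cy4 -> i5 (st) no-port MEM/MEM
  cy5 -> i6+i7 (st+and) dual
  cy6 -> i8+i9 (sll+sll) dual
  cy7 -> i10 (or) tail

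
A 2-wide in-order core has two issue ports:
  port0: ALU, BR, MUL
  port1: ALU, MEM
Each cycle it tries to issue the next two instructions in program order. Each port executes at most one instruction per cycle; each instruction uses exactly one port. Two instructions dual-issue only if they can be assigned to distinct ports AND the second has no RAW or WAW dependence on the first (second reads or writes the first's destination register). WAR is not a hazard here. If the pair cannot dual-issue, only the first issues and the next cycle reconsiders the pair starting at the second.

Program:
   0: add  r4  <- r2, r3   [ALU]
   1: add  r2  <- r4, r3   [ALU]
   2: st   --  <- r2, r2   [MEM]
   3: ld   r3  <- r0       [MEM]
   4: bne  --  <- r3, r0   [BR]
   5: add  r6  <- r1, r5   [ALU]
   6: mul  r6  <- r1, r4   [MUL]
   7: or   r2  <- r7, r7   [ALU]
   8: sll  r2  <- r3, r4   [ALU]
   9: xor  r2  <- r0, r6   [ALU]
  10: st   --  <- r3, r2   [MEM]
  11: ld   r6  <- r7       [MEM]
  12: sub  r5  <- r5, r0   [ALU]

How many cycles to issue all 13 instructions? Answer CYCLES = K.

#0 head=0: add.ALU i0 RAW r4
#1 head=1: add.ALU i1 RAW r2
#2 head=2: st.MEM i2 no-port MEM/MEM
#3 head=3: ld.MEM i3 RAW r3
#4 head=4: bne.BR/add.ALU i4/i5 pair
#5 head=6: mul.MUL/or.ALU i6/i7 pair
#6 head=8: sll.ALU i8 WAW r2
#7 head=9: xor.ALU i9 RAW r2
#8 head=10: st.MEM i10 no-port MEM/MEM
#9 head=11: ld.MEM/sub.ALU i11/i12 pair

CYCLES = 10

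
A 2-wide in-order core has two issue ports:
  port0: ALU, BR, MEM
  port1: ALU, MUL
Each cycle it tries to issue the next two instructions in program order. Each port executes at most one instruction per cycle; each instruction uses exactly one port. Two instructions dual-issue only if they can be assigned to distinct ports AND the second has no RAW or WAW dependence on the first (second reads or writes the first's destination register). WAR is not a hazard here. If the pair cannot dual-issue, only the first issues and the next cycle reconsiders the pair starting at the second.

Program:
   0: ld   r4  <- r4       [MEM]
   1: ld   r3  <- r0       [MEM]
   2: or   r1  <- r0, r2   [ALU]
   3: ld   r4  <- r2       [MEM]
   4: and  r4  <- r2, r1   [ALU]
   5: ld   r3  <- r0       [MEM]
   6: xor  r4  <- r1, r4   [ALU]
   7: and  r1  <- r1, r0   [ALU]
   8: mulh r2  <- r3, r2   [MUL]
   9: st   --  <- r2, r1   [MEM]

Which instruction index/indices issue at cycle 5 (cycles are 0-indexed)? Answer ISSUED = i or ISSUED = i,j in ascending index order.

ISSUED = 8

0. ld @i0  | no-port MEM/MEM
1. ld+or @i1,i2  | dual
2. ld @i3  | WAW r4
3. and+ld @i4,i5  | dual
4. xor+and @i6,i7  | dual
5. mulh @i8  | RAW r2
6. st @i9  | tail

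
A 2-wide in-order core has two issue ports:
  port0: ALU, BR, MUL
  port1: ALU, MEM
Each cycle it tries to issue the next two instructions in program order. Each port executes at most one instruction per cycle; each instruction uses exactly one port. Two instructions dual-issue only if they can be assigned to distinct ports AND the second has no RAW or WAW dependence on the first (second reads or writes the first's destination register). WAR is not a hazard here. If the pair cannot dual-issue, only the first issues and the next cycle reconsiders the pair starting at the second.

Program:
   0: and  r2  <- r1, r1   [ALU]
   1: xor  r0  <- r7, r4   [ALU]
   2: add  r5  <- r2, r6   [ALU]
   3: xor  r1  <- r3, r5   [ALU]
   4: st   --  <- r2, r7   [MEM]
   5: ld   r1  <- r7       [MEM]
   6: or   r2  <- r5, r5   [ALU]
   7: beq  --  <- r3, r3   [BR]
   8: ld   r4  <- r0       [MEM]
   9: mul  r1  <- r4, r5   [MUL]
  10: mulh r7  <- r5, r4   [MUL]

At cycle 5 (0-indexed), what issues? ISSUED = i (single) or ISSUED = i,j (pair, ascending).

ISSUED = 9

  cy0 -> i0/i1 (and.ALU/xor.ALU) 2-wide
  cy1 -> i2 (add.ALU) RAW r5
  cy2 -> i3/i4 (xor.ALU/st.MEM) 2-wide
  cy3 -> i5/i6 (ld.MEM/or.ALU) 2-wide
  cy4 -> i7/i8 (beq.BR/ld.MEM) 2-wide
  cy5 -> i9 (mul.MUL) no-port MUL/MUL
  cy6 -> i10 (mulh.MUL) tail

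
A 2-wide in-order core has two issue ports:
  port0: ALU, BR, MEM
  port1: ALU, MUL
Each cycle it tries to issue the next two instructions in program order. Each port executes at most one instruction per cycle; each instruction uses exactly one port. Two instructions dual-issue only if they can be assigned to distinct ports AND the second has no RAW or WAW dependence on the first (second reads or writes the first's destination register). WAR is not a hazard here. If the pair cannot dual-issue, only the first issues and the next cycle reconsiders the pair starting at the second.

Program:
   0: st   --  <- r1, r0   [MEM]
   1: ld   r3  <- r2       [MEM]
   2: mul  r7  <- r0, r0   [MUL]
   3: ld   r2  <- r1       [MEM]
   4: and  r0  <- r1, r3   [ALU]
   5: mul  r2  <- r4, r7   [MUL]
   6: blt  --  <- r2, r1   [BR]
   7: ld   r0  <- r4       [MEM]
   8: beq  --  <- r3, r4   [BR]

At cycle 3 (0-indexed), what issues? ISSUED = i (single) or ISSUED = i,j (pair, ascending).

t=0 i0:st.MEM ; no-port MEM/MEM
t=1 i1+i2:ld.MEM+mul.MUL ; pair
t=2 i3+i4:ld.MEM+and.ALU ; pair
t=3 i5:mul.MUL ; RAW r2
t=4 i6:blt.BR ; no-port BR/MEM
t=5 i7:ld.MEM ; no-port MEM/BR
t=6 i8:beq.BR ; tail

ISSUED = 5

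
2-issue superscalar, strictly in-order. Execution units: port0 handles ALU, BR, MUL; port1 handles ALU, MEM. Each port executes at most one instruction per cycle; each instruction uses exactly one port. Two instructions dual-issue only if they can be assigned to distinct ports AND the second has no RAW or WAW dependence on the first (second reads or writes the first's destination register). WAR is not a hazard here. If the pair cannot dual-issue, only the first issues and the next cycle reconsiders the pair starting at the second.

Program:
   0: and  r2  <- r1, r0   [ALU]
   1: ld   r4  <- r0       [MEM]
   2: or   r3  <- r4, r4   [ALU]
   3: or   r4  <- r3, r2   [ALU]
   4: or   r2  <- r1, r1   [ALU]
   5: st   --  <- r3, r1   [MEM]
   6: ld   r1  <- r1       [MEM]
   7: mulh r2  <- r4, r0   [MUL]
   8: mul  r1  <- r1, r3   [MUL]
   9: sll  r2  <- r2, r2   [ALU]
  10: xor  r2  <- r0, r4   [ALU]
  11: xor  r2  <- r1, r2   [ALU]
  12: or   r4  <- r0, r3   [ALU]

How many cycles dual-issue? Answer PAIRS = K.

PAIRS = 5

[0] i0&i1  and+ld  -- dual
[1] i2  or  -- RAW r3
[2] i3&i4  or+or  -- dual
[3] i5  st  -- no-port MEM/MEM
[4] i6&i7  ld+mulh  -- dual
[5] i8&i9  mul+sll  -- dual
[6] i10  xor  -- RAW+WAW r2
[7] i11&i12  xor+or  -- dual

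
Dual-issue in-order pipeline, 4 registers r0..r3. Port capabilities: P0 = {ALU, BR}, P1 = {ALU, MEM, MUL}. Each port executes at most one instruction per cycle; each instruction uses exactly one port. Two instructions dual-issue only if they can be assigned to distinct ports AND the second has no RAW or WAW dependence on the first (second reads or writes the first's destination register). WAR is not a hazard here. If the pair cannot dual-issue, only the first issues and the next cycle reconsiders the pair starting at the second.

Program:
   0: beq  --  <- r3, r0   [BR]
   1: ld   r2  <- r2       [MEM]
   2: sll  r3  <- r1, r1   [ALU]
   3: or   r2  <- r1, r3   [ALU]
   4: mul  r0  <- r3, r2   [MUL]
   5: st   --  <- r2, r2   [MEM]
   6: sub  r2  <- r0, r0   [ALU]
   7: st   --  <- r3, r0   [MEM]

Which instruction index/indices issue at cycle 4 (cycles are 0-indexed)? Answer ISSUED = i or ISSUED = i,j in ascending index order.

t=0 i0/i1:beq.BR ld.MEM ; dual
t=1 i2:sll.ALU ; RAW r3
t=2 i3:or.ALU ; RAW r2
t=3 i4:mul.MUL ; no-port MUL/MEM
t=4 i5/i6:st.MEM sub.ALU ; dual
t=5 i7:st.MEM ; tail

ISSUED = 5,6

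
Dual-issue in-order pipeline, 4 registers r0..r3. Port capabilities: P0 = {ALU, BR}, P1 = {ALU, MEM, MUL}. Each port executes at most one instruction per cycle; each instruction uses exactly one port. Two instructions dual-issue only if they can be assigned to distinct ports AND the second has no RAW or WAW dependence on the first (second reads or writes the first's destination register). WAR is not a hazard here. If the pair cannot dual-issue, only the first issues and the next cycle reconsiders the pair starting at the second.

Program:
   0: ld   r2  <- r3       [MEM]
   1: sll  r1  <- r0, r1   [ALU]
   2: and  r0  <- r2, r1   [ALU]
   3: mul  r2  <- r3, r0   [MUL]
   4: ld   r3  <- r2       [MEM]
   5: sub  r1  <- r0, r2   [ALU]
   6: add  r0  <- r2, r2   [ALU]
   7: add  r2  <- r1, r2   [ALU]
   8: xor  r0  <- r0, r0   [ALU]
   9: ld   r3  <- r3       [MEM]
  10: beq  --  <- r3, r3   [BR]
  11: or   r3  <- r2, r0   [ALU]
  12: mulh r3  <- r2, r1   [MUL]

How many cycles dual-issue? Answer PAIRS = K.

PAIRS = 5

#0 head=0: ld.MEM sll.ALU i0,i1 pair
#1 head=2: and.ALU i2 RAW r0
#2 head=3: mul.MUL i3 no-port MUL/MEM
#3 head=4: ld.MEM sub.ALU i4,i5 pair
#4 head=6: add.ALU add.ALU i6,i7 pair
#5 head=8: xor.ALU ld.MEM i8,i9 pair
#6 head=10: beq.BR or.ALU i10,i11 pair
#7 head=12: mulh.MUL i12 tail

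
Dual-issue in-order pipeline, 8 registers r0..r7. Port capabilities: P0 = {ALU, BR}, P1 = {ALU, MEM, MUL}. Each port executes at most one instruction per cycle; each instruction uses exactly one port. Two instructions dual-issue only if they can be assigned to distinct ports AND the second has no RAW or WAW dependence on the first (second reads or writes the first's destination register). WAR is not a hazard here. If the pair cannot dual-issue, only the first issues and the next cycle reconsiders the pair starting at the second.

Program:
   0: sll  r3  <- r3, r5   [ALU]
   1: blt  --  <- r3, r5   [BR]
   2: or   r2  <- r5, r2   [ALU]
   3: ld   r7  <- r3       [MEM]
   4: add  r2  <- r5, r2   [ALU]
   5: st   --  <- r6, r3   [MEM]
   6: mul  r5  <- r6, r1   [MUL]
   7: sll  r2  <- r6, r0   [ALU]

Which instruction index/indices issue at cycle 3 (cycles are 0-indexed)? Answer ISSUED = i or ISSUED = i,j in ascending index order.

ISSUED = 5

c0: i0 sll.ALU  RAW r3
c1: i1&i2 blt.BR or.ALU  2-wide
c2: i3&i4 ld.MEM add.ALU  2-wide
c3: i5 st.MEM  no-port MEM/MUL
c4: i6&i7 mul.MUL sll.ALU  2-wide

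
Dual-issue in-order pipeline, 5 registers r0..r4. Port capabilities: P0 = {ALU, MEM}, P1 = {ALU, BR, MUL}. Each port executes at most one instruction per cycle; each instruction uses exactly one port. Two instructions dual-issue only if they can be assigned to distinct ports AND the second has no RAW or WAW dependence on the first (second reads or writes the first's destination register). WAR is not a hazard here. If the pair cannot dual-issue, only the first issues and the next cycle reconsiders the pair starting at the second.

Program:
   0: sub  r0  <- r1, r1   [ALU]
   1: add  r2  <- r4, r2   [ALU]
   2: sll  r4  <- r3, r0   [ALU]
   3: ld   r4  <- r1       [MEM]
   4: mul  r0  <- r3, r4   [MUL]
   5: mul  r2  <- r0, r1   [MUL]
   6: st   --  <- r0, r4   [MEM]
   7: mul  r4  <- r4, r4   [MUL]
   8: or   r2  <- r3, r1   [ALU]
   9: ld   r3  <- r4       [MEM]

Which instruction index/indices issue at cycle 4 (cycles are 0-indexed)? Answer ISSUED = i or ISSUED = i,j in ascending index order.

t=0 i0/i1:sub.ALU add.ALU ; dual
t=1 i2:sll.ALU ; WAW r4
t=2 i3:ld.MEM ; RAW r4
t=3 i4:mul.MUL ; no-port MUL/MUL
t=4 i5/i6:mul.MUL st.MEM ; dual
t=5 i7/i8:mul.MUL or.ALU ; dual
t=6 i9:ld.MEM ; tail

ISSUED = 5,6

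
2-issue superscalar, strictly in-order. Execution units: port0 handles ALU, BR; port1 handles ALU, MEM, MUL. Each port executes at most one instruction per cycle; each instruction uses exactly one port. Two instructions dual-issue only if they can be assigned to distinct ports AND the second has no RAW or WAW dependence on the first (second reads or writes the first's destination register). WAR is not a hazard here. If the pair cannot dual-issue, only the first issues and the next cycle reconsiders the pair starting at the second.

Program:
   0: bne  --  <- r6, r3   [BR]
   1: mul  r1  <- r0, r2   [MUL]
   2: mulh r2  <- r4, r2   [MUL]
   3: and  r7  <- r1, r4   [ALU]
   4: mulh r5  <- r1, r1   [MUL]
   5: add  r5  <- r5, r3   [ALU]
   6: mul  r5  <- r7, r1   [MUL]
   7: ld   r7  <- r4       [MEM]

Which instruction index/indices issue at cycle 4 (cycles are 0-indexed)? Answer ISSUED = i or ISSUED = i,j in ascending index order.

t=0 i0/i1:bne.BR+mul.MUL ; dual
t=1 i2/i3:mulh.MUL+and.ALU ; dual
t=2 i4:mulh.MUL ; RAW+WAW r5
t=3 i5:add.ALU ; WAW r5
t=4 i6:mul.MUL ; no-port MUL/MEM
t=5 i7:ld.MEM ; tail

ISSUED = 6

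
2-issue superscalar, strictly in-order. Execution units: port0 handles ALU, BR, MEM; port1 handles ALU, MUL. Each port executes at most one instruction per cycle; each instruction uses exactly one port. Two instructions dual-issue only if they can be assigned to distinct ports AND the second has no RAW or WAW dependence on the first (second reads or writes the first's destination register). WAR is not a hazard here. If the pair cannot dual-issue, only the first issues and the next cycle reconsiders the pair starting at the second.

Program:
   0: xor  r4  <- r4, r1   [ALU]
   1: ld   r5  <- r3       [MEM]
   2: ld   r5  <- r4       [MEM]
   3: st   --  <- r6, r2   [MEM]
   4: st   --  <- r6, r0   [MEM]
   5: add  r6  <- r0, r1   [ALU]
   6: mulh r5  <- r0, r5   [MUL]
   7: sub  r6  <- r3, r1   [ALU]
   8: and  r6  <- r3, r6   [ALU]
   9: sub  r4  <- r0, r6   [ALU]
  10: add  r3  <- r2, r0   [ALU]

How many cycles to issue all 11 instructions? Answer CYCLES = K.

CYCLES = 7

  cy0 -> i0/i1 (xor;ld) 2-wide
  cy1 -> i2 (ld) no-port MEM/MEM
  cy2 -> i3 (st) no-port MEM/MEM
  cy3 -> i4/i5 (st;add) 2-wide
  cy4 -> i6/i7 (mulh;sub) 2-wide
  cy5 -> i8 (and) RAW r6
  cy6 -> i9/i10 (sub;add) 2-wide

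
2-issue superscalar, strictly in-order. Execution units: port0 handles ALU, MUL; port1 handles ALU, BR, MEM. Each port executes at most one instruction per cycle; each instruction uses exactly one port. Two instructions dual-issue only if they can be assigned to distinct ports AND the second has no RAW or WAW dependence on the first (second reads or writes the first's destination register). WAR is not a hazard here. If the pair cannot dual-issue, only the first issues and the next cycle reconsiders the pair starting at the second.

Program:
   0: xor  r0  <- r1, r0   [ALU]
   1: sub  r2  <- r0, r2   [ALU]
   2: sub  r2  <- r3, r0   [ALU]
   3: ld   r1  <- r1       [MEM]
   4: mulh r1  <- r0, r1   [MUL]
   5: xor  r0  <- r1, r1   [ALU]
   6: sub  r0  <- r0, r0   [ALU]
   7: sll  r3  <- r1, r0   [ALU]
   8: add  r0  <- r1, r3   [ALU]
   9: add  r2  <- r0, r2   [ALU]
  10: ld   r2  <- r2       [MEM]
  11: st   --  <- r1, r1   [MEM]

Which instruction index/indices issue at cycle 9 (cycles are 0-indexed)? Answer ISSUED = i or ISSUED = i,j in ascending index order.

ISSUED = 10

0. xor @i0  | RAW r0
1. sub @i1  | WAW r2
2. sub+ld @i2+i3  | 2-wide
3. mulh @i4  | RAW r1
4. xor @i5  | RAW+WAW r0
5. sub @i6  | RAW r0
6. sll @i7  | RAW r3
7. add @i8  | RAW r0
8. add @i9  | RAW+WAW r2
9. ld @i10  | no-port MEM/MEM
10. st @i11  | tail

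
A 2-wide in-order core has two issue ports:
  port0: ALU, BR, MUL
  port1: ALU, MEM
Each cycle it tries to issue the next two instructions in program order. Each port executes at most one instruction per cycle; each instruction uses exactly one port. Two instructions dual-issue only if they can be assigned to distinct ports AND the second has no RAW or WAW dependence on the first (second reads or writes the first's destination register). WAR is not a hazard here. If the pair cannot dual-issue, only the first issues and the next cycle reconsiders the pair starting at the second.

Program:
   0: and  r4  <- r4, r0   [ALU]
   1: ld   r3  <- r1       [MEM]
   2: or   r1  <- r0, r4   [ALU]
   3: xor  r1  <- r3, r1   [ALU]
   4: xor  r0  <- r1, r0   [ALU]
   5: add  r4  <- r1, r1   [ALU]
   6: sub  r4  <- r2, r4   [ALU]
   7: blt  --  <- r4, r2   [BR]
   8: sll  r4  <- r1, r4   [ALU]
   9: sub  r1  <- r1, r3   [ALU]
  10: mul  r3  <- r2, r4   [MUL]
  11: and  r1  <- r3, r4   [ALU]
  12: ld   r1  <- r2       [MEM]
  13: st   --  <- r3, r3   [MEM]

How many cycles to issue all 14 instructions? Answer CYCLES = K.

CYCLES = 10

  cy0 -> i0+i1 (and.ALU;ld.MEM) dual
  cy1 -> i2 (or.ALU) RAW+WAW r1
  cy2 -> i3 (xor.ALU) RAW r1
  cy3 -> i4+i5 (xor.ALU;add.ALU) dual
  cy4 -> i6 (sub.ALU) RAW r4
  cy5 -> i7+i8 (blt.BR;sll.ALU) dual
  cy6 -> i9+i10 (sub.ALU;mul.MUL) dual
  cy7 -> i11 (and.ALU) WAW r1
  cy8 -> i12 (ld.MEM) no-port MEM/MEM
  cy9 -> i13 (st.MEM) tail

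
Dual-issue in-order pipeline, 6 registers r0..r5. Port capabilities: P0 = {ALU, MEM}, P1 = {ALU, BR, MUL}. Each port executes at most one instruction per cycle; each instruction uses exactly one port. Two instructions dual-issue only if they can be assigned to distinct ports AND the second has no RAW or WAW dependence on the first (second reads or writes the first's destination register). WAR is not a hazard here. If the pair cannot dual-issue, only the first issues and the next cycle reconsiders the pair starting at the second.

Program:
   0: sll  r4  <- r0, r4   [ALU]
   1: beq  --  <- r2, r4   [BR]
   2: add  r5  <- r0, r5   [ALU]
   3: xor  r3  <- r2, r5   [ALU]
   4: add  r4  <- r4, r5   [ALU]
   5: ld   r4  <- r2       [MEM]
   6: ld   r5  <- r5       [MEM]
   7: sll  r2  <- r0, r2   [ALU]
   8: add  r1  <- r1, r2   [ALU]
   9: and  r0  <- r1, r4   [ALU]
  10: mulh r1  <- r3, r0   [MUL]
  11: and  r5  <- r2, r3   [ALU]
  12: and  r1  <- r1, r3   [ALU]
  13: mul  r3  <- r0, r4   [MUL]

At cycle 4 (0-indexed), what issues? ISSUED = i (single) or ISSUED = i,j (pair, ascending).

ISSUED = 6,7

  cy0 -> i0 (sll) RAW r4
  cy1 -> i1/i2 (beq/add) 2-wide
  cy2 -> i3/i4 (xor/add) 2-wide
  cy3 -> i5 (ld) no-port MEM/MEM
  cy4 -> i6/i7 (ld/sll) 2-wide
  cy5 -> i8 (add) RAW r1
  cy6 -> i9 (and) RAW r0
  cy7 -> i10/i11 (mulh/and) 2-wide
  cy8 -> i12/i13 (and/mul) 2-wide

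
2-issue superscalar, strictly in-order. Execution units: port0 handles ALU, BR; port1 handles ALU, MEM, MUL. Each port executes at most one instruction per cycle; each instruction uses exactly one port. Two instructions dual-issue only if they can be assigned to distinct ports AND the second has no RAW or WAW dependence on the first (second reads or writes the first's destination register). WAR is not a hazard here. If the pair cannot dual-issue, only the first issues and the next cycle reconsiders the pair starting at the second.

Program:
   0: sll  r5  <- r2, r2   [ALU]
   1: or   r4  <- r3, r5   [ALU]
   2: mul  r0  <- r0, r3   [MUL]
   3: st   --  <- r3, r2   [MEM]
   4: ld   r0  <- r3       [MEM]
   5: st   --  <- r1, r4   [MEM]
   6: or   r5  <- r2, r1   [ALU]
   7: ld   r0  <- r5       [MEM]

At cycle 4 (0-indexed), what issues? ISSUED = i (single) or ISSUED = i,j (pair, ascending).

ISSUED = 5,6

[0] i0  sll.ALU  -- RAW r5
[1] i1&i2  or.ALU mul.MUL  -- dual
[2] i3  st.MEM  -- no-port MEM/MEM
[3] i4  ld.MEM  -- no-port MEM/MEM
[4] i5&i6  st.MEM or.ALU  -- dual
[5] i7  ld.MEM  -- tail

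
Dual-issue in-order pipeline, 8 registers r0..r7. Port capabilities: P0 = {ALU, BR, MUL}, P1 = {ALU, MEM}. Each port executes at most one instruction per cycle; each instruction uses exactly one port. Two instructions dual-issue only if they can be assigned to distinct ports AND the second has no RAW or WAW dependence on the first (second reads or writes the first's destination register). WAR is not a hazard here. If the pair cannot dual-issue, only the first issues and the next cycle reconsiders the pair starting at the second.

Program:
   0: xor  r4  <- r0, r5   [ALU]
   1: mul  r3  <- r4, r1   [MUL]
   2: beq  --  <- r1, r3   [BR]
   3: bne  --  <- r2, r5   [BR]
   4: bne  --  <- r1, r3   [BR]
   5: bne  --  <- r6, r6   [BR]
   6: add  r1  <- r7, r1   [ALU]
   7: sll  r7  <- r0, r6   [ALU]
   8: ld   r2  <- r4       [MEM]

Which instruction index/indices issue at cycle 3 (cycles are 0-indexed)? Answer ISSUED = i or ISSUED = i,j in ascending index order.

ISSUED = 3

t=0 i0:xor ; RAW r4
t=1 i1:mul ; no-port MUL/BR
t=2 i2:beq ; no-port BR/BR
t=3 i3:bne ; no-port BR/BR
t=4 i4:bne ; no-port BR/BR
t=5 i5/i6:bne add ; pair
t=6 i7/i8:sll ld ; pair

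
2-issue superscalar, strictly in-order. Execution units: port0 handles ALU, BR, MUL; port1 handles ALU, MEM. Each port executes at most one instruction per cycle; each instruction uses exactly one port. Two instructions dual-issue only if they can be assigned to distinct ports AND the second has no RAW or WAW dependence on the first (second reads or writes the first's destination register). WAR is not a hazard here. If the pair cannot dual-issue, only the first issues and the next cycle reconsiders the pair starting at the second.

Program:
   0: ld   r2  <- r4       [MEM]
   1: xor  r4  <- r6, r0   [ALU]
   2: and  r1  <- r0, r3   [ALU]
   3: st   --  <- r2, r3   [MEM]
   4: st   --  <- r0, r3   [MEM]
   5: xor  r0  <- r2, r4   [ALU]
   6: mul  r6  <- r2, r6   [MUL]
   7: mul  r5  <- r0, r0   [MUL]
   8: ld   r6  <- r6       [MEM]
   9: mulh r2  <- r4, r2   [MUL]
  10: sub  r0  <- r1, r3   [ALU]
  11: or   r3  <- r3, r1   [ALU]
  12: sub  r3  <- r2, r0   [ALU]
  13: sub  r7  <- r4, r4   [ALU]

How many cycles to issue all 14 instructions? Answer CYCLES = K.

CYCLES = 8

t=0 i0/i1:ld xor ; dual
t=1 i2/i3:and st ; dual
t=2 i4/i5:st xor ; dual
t=3 i6:mul ; no-port MUL/MUL
t=4 i7/i8:mul ld ; dual
t=5 i9/i10:mulh sub ; dual
t=6 i11:or ; WAW r3
t=7 i12/i13:sub sub ; dual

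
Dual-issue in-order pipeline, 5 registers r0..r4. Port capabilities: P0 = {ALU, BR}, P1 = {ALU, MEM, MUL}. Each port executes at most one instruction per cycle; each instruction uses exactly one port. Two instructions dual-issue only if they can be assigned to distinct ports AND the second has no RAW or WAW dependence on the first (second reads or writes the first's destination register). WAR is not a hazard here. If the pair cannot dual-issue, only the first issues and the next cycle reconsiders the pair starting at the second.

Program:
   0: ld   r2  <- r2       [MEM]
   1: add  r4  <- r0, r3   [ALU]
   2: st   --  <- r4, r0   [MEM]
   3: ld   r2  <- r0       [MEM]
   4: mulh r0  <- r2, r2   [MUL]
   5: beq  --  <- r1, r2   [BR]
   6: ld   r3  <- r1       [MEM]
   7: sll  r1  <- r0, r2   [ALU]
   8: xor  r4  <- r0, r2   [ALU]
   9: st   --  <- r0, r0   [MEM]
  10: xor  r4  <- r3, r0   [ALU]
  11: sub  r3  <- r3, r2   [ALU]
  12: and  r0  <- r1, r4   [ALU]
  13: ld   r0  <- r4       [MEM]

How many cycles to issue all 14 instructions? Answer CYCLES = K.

CYCLES = 9

t=0 i0+i1:ld.MEM+add.ALU ; pair
t=1 i2:st.MEM ; no-port MEM/MEM
t=2 i3:ld.MEM ; no-port MEM/MUL
t=3 i4+i5:mulh.MUL+beq.BR ; pair
t=4 i6+i7:ld.MEM+sll.ALU ; pair
t=5 i8+i9:xor.ALU+st.MEM ; pair
t=6 i10+i11:xor.ALU+sub.ALU ; pair
t=7 i12:and.ALU ; WAW r0
t=8 i13:ld.MEM ; tail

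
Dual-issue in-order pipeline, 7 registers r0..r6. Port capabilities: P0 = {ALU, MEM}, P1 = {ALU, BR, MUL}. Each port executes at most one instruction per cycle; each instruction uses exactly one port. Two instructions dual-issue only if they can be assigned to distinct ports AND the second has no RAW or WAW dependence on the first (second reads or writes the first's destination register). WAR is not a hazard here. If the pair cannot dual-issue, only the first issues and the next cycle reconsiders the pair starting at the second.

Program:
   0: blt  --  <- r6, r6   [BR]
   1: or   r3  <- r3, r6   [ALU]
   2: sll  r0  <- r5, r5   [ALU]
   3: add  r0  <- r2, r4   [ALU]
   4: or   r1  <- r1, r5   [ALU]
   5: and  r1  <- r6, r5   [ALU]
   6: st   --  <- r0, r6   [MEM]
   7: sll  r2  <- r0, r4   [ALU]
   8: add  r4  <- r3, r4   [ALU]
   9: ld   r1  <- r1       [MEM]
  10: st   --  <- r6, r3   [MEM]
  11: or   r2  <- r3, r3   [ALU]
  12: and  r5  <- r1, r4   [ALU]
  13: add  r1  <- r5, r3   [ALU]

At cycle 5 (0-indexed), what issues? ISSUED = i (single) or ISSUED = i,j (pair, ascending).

c0: i0/i1 blt.BR+or.ALU  pair
c1: i2 sll.ALU  WAW r0
c2: i3/i4 add.ALU+or.ALU  pair
c3: i5/i6 and.ALU+st.MEM  pair
c4: i7/i8 sll.ALU+add.ALU  pair
c5: i9 ld.MEM  no-port MEM/MEM
c6: i10/i11 st.MEM+or.ALU  pair
c7: i12 and.ALU  RAW r5
c8: i13 add.ALU  tail

ISSUED = 9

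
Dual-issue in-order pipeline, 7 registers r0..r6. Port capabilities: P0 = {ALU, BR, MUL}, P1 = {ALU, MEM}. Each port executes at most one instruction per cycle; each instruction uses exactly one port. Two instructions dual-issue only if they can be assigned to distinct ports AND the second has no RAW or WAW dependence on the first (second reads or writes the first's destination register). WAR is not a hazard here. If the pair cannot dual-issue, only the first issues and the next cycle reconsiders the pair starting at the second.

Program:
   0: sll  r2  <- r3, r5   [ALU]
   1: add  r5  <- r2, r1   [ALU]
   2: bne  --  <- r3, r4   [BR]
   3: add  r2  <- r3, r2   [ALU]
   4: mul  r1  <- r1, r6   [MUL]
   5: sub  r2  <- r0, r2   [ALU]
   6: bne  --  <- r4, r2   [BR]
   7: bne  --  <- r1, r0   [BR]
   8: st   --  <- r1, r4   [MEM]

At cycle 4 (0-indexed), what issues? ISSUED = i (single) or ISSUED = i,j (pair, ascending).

ISSUED = 6

0. sll.ALU @i0  | RAW r2
1. add.ALU;bne.BR @i1+i2  | 2-wide
2. add.ALU;mul.MUL @i3+i4  | 2-wide
3. sub.ALU @i5  | RAW r2
4. bne.BR @i6  | no-port BR/BR
5. bne.BR;st.MEM @i7+i8  | 2-wide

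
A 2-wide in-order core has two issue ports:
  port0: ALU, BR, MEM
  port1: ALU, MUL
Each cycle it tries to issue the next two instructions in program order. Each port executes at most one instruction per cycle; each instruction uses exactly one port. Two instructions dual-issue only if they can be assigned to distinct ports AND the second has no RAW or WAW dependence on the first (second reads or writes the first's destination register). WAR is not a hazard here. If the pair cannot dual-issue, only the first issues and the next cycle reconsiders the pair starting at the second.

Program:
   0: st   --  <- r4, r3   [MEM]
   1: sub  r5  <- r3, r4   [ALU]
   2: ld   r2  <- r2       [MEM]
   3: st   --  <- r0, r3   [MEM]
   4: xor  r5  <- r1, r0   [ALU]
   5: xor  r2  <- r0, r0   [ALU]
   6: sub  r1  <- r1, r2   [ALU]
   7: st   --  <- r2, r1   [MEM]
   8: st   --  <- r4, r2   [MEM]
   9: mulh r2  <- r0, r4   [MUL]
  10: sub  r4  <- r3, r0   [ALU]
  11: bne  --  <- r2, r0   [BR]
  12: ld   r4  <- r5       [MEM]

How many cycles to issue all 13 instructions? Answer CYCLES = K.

CYCLES = 9

c0: i0+i1 st+sub  2-wide
c1: i2 ld  no-port MEM/MEM
c2: i3+i4 st+xor  2-wide
c3: i5 xor  RAW r2
c4: i6 sub  RAW r1
c5: i7 st  no-port MEM/MEM
c6: i8+i9 st+mulh  2-wide
c7: i10+i11 sub+bne  2-wide
c8: i12 ld  tail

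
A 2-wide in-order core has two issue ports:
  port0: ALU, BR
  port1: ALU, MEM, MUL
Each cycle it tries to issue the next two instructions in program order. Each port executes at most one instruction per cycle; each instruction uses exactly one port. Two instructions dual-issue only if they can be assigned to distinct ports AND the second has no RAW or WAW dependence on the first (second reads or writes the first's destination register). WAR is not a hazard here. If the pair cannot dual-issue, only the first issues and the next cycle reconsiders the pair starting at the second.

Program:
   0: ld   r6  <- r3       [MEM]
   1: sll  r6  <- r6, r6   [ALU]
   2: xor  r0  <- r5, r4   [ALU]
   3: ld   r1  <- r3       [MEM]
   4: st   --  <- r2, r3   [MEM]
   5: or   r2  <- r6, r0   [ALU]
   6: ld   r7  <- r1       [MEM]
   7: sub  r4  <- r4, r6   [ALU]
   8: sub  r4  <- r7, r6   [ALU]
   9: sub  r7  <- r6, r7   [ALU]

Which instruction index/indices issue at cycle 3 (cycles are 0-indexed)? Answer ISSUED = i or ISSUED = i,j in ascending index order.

0. ld @i0  | RAW+WAW r6
1. sll/xor @i1+i2  | pair
2. ld @i3  | no-port MEM/MEM
3. st/or @i4+i5  | pair
4. ld/sub @i6+i7  | pair
5. sub/sub @i8+i9  | pair

ISSUED = 4,5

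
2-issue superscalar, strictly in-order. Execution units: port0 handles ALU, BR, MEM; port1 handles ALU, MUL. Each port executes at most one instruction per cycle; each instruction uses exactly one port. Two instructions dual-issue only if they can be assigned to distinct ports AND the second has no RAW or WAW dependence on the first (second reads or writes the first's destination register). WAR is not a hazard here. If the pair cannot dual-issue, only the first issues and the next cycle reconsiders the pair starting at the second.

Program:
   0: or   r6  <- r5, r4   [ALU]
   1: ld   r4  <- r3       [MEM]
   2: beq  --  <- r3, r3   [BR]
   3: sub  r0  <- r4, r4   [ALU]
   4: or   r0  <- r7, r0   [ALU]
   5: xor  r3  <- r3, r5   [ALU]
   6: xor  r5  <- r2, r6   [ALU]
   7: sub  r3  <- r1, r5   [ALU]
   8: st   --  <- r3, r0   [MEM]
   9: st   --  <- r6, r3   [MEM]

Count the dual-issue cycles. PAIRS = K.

  cy0 -> i0&i1 (or ld) dual
  cy1 -> i2&i3 (beq sub) dual
  cy2 -> i4&i5 (or xor) dual
  cy3 -> i6 (xor) RAW r5
  cy4 -> i7 (sub) RAW r3
  cy5 -> i8 (st) no-port MEM/MEM
  cy6 -> i9 (st) tail

PAIRS = 3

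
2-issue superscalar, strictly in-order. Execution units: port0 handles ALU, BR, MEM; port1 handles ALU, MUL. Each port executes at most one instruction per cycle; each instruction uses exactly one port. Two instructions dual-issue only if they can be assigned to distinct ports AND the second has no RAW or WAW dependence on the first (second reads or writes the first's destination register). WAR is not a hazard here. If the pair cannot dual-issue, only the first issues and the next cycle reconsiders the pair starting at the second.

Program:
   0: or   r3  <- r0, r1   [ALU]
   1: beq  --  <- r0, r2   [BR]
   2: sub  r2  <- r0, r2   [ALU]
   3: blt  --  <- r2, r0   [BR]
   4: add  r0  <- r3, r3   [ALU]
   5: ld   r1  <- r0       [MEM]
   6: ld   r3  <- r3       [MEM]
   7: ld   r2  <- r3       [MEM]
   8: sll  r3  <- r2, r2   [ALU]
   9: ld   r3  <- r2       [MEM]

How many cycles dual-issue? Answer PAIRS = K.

PAIRS = 2

#0 head=0: or;beq i0&i1 2-wide
#1 head=2: sub i2 RAW r2
#2 head=3: blt;add i3&i4 2-wide
#3 head=5: ld i5 no-port MEM/MEM
#4 head=6: ld i6 no-port MEM/MEM
#5 head=7: ld i7 RAW r2
#6 head=8: sll i8 WAW r3
#7 head=9: ld i9 tail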